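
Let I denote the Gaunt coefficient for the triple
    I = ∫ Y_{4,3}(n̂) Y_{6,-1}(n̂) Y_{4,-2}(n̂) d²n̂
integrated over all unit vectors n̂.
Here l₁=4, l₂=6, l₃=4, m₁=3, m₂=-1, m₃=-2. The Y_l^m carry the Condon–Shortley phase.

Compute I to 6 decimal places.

0.160153

Rules hold: Σm=0, L=14 even, 2≤4≤10.
N = 9·13·9 = 1053
Δ = 6!·2!·6!/15! = 1/1261260
Racah Σ t=2..4: t=2:+1/4608 t=3:−1/1296 t=4:+1/4608 = -7/20736
⇒ 3j(4 6 4; 0 0 0)² = 20/1287, sgn -1
Racah Σ t=0..1: t=0:+1/86400 t=1:−1/11520 = -13/172800
⇒ 3j(4 6 4; 3 -1 -2)² = 13/660, sgn -1
4πI² = N·(3j₀)²·(3jₘ)² = 39/121
I = +1·√(0.322314/4π) = 0.16015286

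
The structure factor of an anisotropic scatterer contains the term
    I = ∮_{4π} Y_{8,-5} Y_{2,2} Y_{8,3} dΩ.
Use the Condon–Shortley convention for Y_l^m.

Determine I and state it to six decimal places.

m-sum 0 ✓  L=18 even ✓  6≤8≤10 ✓
Π(2lᵢ+1) = 17×5×17 = 1445
triangle coeff Δ(8,2,8) = 1/348840
Σ_t [0,2]: t=0:+1/116121600 t=1:−1/25401600 t=2:+1/116121600 = -1/45158400
(3j)²=24/1615 [(8 2 8; 0 0 0)], sign=-1
Σ_t [2,2]: t=2:+1/958003200 = 1/958003200
(3j)²=13/969 [(8 2 8; -5 2 3)], sign=-1
⇒ 4πI² = 104/361
I = (+1)√(104/361/(4π)) = 0.15141125

0.151411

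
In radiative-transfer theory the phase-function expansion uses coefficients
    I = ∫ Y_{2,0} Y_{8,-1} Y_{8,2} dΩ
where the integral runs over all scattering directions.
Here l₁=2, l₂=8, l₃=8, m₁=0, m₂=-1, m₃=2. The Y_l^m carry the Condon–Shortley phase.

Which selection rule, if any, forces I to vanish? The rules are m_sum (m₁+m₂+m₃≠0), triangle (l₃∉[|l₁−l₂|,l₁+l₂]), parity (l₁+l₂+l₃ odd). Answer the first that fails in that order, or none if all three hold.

m_sum

Σmᵢ = 1  ✗
l₃∈[|l₁−l₂|,l₁+l₂]=[6,10], have l₃=8
Σlᵢ = 18 ⇒ even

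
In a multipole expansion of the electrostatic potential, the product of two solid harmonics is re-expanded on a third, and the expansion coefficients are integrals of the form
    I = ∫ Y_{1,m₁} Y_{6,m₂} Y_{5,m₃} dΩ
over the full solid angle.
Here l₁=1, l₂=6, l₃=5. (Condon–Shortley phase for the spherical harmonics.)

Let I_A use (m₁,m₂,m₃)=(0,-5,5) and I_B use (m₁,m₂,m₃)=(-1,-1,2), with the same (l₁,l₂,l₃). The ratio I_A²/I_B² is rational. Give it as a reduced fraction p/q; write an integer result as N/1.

Same 1,6,5: normalisation and zero-m 3j drop out of the ratio.
A: Δ: 2! 0! 10! / 13! → 1/858; sum: t=1:−1/3628800 = -1/3628800; 3j²(1 6 5; 0 -5 5) = Δ·Π!·Σ² = 1/78  (sign -1)
B: Δ: 2! 0! 10! / 13! → 1/858; sum: t=2:+1/60480 = 1/60480; 3j²(1 6 5; -1 -1 2) = Δ·Π!·Σ² = 5/429  (sign -1)
I_A²/I_B² = (1/78)/(5/429) = 11/10

11/10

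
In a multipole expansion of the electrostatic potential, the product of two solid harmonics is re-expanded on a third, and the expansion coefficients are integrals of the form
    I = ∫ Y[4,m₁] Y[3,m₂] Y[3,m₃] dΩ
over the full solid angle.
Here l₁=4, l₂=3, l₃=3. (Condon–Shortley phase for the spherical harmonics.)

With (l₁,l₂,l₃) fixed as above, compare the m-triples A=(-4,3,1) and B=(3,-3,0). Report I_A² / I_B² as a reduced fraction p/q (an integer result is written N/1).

Same 4,3,3: normalisation and zero-m 3j drop out of the ratio.
A: Δ: 4! 4! 2! / 11! → 1/34650; sum: t=4:+1/1152 = 1/1152; 3j²(4 3 3; -4 3 1) = Δ·Π!·Σ² = 1/33  (sign +1)
B: Δ: 4! 4! 2! / 11! → 1/34650; sum: t=0:+1/288 = 1/288; 3j²(4 3 3; 3 -3 0) = Δ·Π!·Σ² = 1/22  (sign -1)
I_A²/I_B² = (1/33)/(1/22) = 2/3

2/3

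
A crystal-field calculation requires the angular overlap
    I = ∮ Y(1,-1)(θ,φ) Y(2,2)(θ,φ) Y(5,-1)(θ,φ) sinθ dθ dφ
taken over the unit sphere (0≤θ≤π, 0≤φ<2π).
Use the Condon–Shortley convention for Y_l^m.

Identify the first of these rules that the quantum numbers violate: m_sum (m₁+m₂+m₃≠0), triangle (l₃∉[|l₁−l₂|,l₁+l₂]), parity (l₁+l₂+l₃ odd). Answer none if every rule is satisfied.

Σmᵢ = 0  ✓
l₃∈[|l₁−l₂|,l₁+l₂]=[1,3], have l₃=5  ✗
Σlᵢ = 8 ⇒ even

triangle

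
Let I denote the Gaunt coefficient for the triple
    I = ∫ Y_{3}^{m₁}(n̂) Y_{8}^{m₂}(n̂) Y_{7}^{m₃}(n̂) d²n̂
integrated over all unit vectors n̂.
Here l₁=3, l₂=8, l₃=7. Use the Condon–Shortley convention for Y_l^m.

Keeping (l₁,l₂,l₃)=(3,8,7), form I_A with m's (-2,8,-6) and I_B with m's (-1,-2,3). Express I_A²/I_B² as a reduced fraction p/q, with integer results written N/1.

5915/1682

l's match ⇒ only the (l;m) 3-j factors differ between A and B.
A: triangle coeff Δ(3,8,7) = 1/5290740; Σ_t [4,4]: t=4:+1/11496038400 = 1/11496038400; (3j)²=65/2907 [(3 8 7; -2 8 -6)], sign=-1
B: triangle coeff Δ(3,8,7) = 1/5290740; Σ_t [2,4]: t=2:+1/7741440 t=3:−1/13063680 t=4:+1/348364800 = 29/522547200; (3j)²=1682/264537 [(3 8 7; -1 -2 3)], sign=+1
I_A²/I_B² = (65/2907)/(1682/264537) = 5915/1682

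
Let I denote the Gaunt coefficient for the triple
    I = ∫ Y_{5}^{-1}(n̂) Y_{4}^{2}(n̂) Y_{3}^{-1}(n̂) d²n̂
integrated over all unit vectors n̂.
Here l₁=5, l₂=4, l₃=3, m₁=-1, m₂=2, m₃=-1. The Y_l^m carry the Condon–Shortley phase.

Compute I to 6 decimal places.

Checks pass: Σm=0; 12 even; l₃=3∈[1,9].
(2·5+1)(2·4+1)(2·3+1) = 693
Δ: 6! 4! 2! / 13! → 1/180180
sum: t=2:+1/576 t=3:−1/144 t=4:+1/576 = -1/288
3j²(5 4 3; 0 0 0) = Δ·Π!·Σ² = 20/1001  (sign +1)
sum: t=4:+1/384 t=5:−1/720 t=6:+1/34560 = 43/34560
3j²(5 4 3; -1 2 -1) = Δ·Π!·Σ² = 1849/180180  (sign +1)
combine: 4πI² = 693·20/1001·1849/180180 = 1849/13013
take √, sign +1: I = 0.10633465

0.106335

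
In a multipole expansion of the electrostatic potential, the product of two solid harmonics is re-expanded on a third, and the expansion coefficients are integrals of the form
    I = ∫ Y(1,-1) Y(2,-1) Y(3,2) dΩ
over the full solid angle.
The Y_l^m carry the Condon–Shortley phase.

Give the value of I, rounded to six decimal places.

Rules hold: Σm=0, L=6 even, 1≤3≤3.
N = 3·5·7 = 105
Δ = 0!·2!·4!/7! = 1/105
Racah Σ t=0..0: t=0:+1/4 = 1/4
⇒ 3j(1 2 3; 0 0 0)² = 3/35, sgn -1
Racah Σ t=0..0: t=0:+1/12 = 1/12
⇒ 3j(1 2 3; -1 -1 2)² = 2/21, sgn -1
4πI² = N·(3j₀)²·(3jₘ)² = 6/7
I = +1·√(0.857143/4π) = 0.26116903

0.261169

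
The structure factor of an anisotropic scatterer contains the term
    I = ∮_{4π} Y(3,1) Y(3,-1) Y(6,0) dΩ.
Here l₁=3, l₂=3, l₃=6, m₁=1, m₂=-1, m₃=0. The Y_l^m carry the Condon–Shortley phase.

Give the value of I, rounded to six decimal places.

Checks pass: Σm=0; 12 even; l₃=6∈[0,6].
(2·3+1)(2·3+1)(2·6+1) = 637
Δ: 0! 6! 6! / 13! → 1/12012
sum: t=0:+1/1296 = 1/1296
3j²(3 3 6; 0 0 0) = Δ·Π!·Σ² = 100/3003  (sign +1)
sum: t=0:+1/2304 = 1/2304
3j²(3 3 6; 1 -1 0) = Δ·Π!·Σ² = 75/4004  (sign +1)
combine: 4πI² = 637·100/3003·75/4004 = 625/1573
take √, sign +1: I = 0.17781595

0.177816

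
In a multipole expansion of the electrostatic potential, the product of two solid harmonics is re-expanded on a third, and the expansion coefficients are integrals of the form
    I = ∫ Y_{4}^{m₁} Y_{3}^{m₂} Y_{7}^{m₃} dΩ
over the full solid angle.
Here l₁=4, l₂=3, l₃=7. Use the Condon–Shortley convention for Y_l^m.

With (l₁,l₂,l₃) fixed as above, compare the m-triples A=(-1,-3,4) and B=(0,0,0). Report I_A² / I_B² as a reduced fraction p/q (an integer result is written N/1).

Same 4,3,7: normalisation and zero-m 3j drop out of the ratio.
A: Δ: 0! 8! 6! / 15! → 1/45045; sum: t=0:+1/518400 = 1/518400; 3j²(4 3 7; -1 -3 4) = Δ·Π!·Σ² = 2/195  (sign -1)
B: Δ: 0! 8! 6! / 15! → 1/45045; sum: t=0:+1/20736 = 1/20736; 3j²(4 3 7; 0 0 0) = Δ·Π!·Σ² = 35/1287  (sign -1)
I_A²/I_B² = (2/195)/(35/1287) = 66/175

66/175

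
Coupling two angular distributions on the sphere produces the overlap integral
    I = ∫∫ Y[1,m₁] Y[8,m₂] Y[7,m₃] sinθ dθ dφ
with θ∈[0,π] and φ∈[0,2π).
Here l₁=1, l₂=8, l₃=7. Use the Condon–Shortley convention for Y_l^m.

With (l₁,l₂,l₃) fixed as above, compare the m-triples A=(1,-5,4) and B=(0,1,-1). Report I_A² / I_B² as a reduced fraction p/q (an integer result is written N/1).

26/21

Same 1,8,7: normalisation and zero-m 3j drop out of the ratio.
A: Δ: 2! 0! 14! / 17! → 1/2040; sum: t=0:+1/479001600 = 1/479001600; 3j²(1 8 7; 1 -5 4) = Δ·Π!·Σ² = 13/340  (sign -1)
B: Δ: 2! 0! 14! / 17! → 1/2040; sum: t=1:−1/29030400 = -1/29030400; 3j²(1 8 7; 0 1 -1) = Δ·Π!·Σ² = 21/680  (sign -1)
I_A²/I_B² = (13/340)/(21/680) = 26/21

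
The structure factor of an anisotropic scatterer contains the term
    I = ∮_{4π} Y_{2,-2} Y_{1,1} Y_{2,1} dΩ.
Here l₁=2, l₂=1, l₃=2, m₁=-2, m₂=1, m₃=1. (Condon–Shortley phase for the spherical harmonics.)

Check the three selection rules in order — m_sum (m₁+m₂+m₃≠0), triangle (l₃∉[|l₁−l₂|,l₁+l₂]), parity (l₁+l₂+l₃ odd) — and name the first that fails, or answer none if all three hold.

parity

azimuthal sum: -2 + 1 + 1 = 0  ✓
1 ≤ 2 ≤ 3 (triangle on l)  ✓
L = 2 + 1 + 2 = 5 (odd)  ✗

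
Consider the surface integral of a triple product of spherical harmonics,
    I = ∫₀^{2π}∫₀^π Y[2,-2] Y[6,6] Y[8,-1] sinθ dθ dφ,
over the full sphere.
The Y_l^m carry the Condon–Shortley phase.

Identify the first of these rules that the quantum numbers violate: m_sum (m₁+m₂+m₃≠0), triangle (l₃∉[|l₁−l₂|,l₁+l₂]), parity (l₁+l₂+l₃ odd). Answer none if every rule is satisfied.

Σmᵢ = 3  ✗
l₃∈[|l₁−l₂|,l₁+l₂]=[4,8], have l₃=8
Σlᵢ = 16 ⇒ even

m_sum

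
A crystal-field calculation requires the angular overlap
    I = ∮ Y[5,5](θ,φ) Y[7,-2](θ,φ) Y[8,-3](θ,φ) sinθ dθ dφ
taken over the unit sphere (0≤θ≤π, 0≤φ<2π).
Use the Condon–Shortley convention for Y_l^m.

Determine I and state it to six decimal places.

-0.161563

m-sum 0 ✓  L=20 even ✓  2≤8≤12 ✓
Π(2lᵢ+1) = 11×15×17 = 2805
triangle coeff Δ(5,7,8) = 1/814773960
Σ_t [0,4]: t=0:+1/87091200 t=1:−1/4976640 t=2:+1/2073600 t=3:−1/4976640 t=4:+1/87091200 = 1/9676800
(3j)²=360/46189 [(5 7 8; 0 0 0)], sign=+1
Σ_t [0,0]: t=0:+1/248832000 = 1/248832000
(3j)²=63/4199 [(5 7 8; 5 -2 -3)], sign=-1
⇒ 4πI² = 340200/1037153
I = (-1)√(340200/1037153/(4π)) = -0.16156259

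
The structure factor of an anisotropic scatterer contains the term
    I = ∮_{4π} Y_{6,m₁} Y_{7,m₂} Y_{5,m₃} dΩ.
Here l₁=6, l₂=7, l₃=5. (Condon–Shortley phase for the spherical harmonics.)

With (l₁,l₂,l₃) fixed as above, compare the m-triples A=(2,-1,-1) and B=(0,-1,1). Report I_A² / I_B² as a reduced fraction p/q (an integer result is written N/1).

l's match ⇒ only the (l;m) 3-j factors differ between A and B.
A: triangle coeff Δ(6,7,5) = 1/174594420; Σ_t [0,4]: t=0:+1/696729600 t=1:−1/3628800 t=2:+1/276480 t=3:−1/155520 t=4:+1/663552 = -367/232243200; (3j)²=134689/19399380 [(6 7 5; 2 -1 -1)], sign=-1
B: triangle coeff Δ(6,7,5) = 1/174594420; Σ_t [2,6]: t=2:+1/1658880 t=3:−1/155520 t=4:+1/110592 t=5:−1/518400 t=6:+1/24883200 = 11/8294400; (3j)²=11/4199 [(6 7 5; 0 -1 1)], sign=+1
I_A²/I_B² = (134689/19399380)/(11/4199) = 134689/50820

134689/50820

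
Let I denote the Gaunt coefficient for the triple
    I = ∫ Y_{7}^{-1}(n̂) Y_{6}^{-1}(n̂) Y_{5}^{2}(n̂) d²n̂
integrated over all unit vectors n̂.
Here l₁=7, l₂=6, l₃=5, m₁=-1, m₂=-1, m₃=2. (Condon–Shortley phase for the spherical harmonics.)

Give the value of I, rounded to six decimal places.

Checks pass: Σm=0; 18 even; l₃=5∈[1,13].
(2·7+1)(2·6+1)(2·5+1) = 2145
Δ: 8! 6! 4! / 19! → 1/174594420
sum: t=2:+1/4147200 t=3:−1/207360 t=4:+1/82944 t=5:−1/207360 t=6:+1/4147200 = 1/345600
3j²(7 6 5; 0 0 0) = Δ·Π!·Σ² = 420/46189  (sign -1)
sum: t=2:+1/6220800 t=3:−1/345600 t=4:+1/165888 t=5:−1/622080 = 7/4147200
3j²(7 6 5; -1 -1 2) = Δ·Π!·Σ² = 2401/277134  (sign -1)
combine: 4πI² = 2145·420/46189·2401/277134 = 2521050/14919047
take √, sign +1: I = 0.11596188

0.115962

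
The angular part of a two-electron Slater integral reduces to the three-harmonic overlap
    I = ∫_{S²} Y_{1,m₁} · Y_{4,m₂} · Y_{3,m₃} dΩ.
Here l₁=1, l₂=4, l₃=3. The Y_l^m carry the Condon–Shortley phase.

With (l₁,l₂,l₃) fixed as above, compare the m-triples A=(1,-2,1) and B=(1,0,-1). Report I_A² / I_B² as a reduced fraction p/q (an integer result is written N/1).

5/2

Same 1,4,3: normalisation and zero-m 3j drop out of the ratio.
A: Δ: 2! 0! 6! / 9! → 1/252; sum: t=0:+1/96 = 1/96; 3j²(1 4 3; 1 -2 1) = Δ·Π!·Σ² = 5/84  (sign +1)
B: Δ: 2! 0! 6! / 9! → 1/252; sum: t=0:+1/96 = 1/96; 3j²(1 4 3; 1 0 -1) = Δ·Π!·Σ² = 1/42  (sign +1)
I_A²/I_B² = (5/84)/(1/42) = 5/2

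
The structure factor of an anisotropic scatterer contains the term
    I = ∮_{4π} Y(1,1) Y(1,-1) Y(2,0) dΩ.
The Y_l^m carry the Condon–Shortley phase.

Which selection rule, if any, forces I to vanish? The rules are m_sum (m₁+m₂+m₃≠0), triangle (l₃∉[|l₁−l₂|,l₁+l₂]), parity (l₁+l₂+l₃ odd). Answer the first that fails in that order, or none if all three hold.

azimuthal sum: 1 − 1 + 0 = 0  ✓
0 ≤ 2 ≤ 2 (triangle on l)  ✓
L = 1 + 1 + 2 = 4 (even)  ✓

none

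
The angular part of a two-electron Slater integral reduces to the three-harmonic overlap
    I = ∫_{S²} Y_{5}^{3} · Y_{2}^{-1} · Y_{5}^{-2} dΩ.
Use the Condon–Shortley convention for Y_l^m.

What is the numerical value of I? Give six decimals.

Rules hold: Σm=0, L=12 even, 3≤5≤7.
N = 11·5·11 = 605
Δ = 2!·8!·2!/13! = 1/38610
Racah Σ t=0..2: t=0:+1/2880 t=1:−1/576 t=2:+1/2880 = -1/960
⇒ 3j(5 2 5; 0 0 0)² = 10/429, sgn +1
Racah Σ t=0..1: t=0:+1/2880 t=1:−1/10080 = 1/4032
⇒ 3j(5 2 5; 3 -1 -2)² = 10/429, sgn -1
4πI² = N·(3j₀)²·(3jₘ)² = 500/1521
I = -1·√(0.328731/4π) = -0.16173926

-0.161739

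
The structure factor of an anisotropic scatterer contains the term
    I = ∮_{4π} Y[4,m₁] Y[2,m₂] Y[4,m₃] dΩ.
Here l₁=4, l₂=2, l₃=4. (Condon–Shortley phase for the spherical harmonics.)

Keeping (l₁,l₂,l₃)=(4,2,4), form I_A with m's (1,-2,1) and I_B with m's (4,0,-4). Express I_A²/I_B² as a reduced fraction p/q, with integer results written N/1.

75/98

Same 4,2,4: normalisation and zero-m 3j drop out of the ratio.
A: Δ: 2! 6! 2! / 11! → 1/13860; sum: t=0:+1/144 = 1/144; 3j²(4 2 4; 1 -2 1) = Δ·Π!·Σ² = 10/231  (sign -1)
B: Δ: 2! 6! 2! / 11! → 1/13860; sum: t=0:+1/2880 = 1/2880; 3j²(4 2 4; 4 0 -4) = Δ·Π!·Σ² = 28/495  (sign +1)
I_A²/I_B² = (10/231)/(28/495) = 75/98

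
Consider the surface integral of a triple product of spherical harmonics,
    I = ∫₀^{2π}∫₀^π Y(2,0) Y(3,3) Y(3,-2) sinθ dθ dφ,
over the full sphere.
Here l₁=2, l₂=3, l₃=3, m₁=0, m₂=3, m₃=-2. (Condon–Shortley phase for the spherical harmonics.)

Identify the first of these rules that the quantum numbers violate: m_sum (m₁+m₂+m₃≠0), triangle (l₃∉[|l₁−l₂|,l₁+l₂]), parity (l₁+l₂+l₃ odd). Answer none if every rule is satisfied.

m_sum

m₁+m₂+m₃ = 0 + 3 − 2 = 1  ✗
triangle: |2−3|=1 ≤ l₃=3 ≤ 2+3=5
parity: l₁+l₂+l₃ = 8 is even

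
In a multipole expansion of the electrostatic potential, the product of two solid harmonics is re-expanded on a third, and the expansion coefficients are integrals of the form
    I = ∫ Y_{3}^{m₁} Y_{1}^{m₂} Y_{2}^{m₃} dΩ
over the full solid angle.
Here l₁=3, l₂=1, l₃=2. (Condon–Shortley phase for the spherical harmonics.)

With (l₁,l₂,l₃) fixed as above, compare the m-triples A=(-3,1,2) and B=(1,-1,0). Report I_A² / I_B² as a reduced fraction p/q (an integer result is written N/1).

5/2

l's match ⇒ only the (l;m) 3-j factors differ between A and B.
A: triangle coeff Δ(3,1,2) = 1/105; Σ_t [2,2]: t=2:+1/48 = 1/48; (3j)²=1/7 [(3 1 2; -3 1 2)], sign=+1
B: triangle coeff Δ(3,1,2) = 1/105; Σ_t [0,0]: t=0:+1/8 = 1/8; (3j)²=2/35 [(3 1 2; 1 -1 0)], sign=+1
I_A²/I_B² = (1/7)/(2/35) = 5/2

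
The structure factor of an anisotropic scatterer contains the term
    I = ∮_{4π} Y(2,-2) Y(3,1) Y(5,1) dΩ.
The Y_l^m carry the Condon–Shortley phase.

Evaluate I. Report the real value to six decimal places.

-0.092802

Checks pass: Σm=0; 10 even; l₃=5∈[1,5].
(2·2+1)(2·3+1)(2·5+1) = 385
Δ: 0! 4! 6! / 11! → 1/2310
sum: t=0:+1/144 = 1/144
3j²(2 3 5; 0 0 0) = Δ·Π!·Σ² = 10/231  (sign -1)
sum: t=0:+1/1152 = 1/1152
3j²(2 3 5; -2 1 1) = Δ·Π!·Σ² = 1/154  (sign +1)
combine: 4πI² = 385·10/231·1/154 = 25/231
take √, sign -1: I = -0.09280237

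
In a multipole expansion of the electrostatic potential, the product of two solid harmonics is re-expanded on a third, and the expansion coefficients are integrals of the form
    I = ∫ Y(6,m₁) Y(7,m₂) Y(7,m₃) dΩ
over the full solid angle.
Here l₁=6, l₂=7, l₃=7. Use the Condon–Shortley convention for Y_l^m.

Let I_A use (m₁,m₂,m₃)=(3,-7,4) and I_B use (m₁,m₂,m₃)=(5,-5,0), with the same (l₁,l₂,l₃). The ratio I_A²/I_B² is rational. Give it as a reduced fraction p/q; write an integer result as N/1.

Shared (l₁,l₂,l₃)=(6,7,7): N and (l;000)² cancel in I_A²/I_B².
A: Δ = 6!·6!·8!/21! = 1/2444321880; Racah Σ t=0..0: t=0:+1/1045094400 = 1/1045094400; ⇒ 3j(6 7 7; 3 -7 4)² = 11/646, sgn -1
B: Δ = 6!·6!·8!/21! = 1/2444321880; Racah Σ t=0..1: t=0:+1/124416000 t=1:−1/435456000 = 1/174182400; ⇒ 3j(6 7 7; 5 -5 0)² = 55/4199, sgn -1
I_A²/I_B² = (11/646)/(55/4199) = 13/10

13/10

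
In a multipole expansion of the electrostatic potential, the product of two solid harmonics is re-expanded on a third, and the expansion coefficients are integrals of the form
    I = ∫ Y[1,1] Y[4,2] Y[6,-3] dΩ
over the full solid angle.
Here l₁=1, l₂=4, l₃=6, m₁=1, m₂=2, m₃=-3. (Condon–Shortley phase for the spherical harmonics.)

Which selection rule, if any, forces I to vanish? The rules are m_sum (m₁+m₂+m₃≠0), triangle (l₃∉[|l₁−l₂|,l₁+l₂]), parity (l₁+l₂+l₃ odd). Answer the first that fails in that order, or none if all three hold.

azimuthal sum: 1 + 2 − 3 = 0  ✓
3 ≤ 6 ≤ 5 (triangle on l)  ✗
L = 1 + 4 + 6 = 11 (odd)

triangle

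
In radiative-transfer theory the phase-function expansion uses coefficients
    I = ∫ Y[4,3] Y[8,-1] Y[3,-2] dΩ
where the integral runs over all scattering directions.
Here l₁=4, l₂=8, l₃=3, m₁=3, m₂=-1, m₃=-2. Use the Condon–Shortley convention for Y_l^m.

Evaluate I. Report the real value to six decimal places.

0.000000

l₃=3 ∉ [4,12] — triangle fails ⇒ I = 0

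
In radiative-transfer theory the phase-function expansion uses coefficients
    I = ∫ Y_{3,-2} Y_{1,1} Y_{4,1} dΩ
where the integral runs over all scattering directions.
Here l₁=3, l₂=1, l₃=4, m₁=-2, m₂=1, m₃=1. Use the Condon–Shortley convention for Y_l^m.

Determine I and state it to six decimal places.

Rules hold: Σm=0, L=8 even, 2≤4≤4.
N = 7·3·9 = 189
Δ = 0!·6!·2!/9! = 1/252
Racah Σ t=0..0: t=0:+1/36 = 1/36
⇒ 3j(3 1 4; 0 0 0)² = 4/63, sgn +1
Racah Σ t=0..0: t=0:+1/240 = 1/240
⇒ 3j(3 1 4; -2 1 1)² = 1/84, sgn -1
4πI² = N·(3j₀)²·(3jₘ)² = 1/7
I = -1·√(0.142857/4π) = -0.10662181

-0.106622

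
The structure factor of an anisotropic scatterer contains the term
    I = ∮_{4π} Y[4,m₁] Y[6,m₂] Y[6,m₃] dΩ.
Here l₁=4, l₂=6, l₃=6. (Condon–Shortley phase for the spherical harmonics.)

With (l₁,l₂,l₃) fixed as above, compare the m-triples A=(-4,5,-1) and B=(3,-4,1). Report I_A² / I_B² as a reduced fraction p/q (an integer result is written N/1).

11/25

Shared (l₁,l₂,l₃)=(4,6,6): N and (l;000)² cancel in I_A²/I_B².
A: Δ = 4!·4!·8!/17! = 1/15315300; Racah Σ t=4..4: t=4:+1/2903040 = 1/2903040; ⇒ 3j(4 6 6; -4 5 -1)² = 5/663, sgn -1
B: Δ = 4!·4!·8!/17! = 1/15315300; Racah Σ t=0..1: t=0:+1/207360 t=1:−1/725760 = 1/290304; ⇒ 3j(4 6 6; 3 -4 1)² = 125/7293, sgn -1
I_A²/I_B² = (5/663)/(125/7293) = 11/25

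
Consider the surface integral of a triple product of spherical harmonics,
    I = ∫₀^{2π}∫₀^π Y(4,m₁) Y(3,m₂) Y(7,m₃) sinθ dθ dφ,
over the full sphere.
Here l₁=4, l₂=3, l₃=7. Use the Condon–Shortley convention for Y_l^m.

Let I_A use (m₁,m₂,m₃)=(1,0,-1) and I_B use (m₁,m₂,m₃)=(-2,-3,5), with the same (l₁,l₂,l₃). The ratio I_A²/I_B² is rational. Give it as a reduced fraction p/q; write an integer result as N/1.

Shared (l₁,l₂,l₃)=(4,3,7): N and (l;000)² cancel in I_A²/I_B².
A: Δ = 0!·8!·6!/15! = 1/45045; Racah Σ t=0..0: t=0:+1/25920 = 1/25920; ⇒ 3j(4 3 7; 1 0 -1)² = 32/1287, sgn +1
B: Δ = 0!·8!·6!/15! = 1/45045; Racah Σ t=0..0: t=0:+1/1036800 = 1/1036800; ⇒ 3j(4 3 7; -2 -3 5)² = 4/195, sgn +1
I_A²/I_B² = (32/1287)/(4/195) = 40/33

40/33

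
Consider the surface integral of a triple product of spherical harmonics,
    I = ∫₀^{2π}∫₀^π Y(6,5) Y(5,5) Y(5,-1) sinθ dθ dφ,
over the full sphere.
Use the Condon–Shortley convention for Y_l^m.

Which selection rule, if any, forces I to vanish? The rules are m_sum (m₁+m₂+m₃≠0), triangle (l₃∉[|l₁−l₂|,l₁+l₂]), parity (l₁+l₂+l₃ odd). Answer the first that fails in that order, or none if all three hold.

m_sum

Σmᵢ = 9  ✗
l₃∈[|l₁−l₂|,l₁+l₂]=[1,11], have l₃=5
Σlᵢ = 16 ⇒ even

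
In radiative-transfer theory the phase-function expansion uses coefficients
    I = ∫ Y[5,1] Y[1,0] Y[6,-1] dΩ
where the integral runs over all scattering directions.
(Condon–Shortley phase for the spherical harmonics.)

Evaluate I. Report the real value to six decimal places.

Rules hold: Σm=0, L=12 even, 4≤6≤6.
N = 11·3·13 = 429
Δ = 0!·10!·2!/13! = 1/858
Racah Σ t=0..0: t=0:+1/14400 = 1/14400
⇒ 3j(5 1 6; 0 0 0)² = 6/143, sgn +1
Racah Σ t=0..0: t=0:+1/17280 = 1/17280
⇒ 3j(5 1 6; 1 0 -1)² = 35/858, sgn -1
4πI² = N·(3j₀)²·(3jₘ)² = 105/143
I = -1·√(0.734266/4π) = -0.24172507

-0.241725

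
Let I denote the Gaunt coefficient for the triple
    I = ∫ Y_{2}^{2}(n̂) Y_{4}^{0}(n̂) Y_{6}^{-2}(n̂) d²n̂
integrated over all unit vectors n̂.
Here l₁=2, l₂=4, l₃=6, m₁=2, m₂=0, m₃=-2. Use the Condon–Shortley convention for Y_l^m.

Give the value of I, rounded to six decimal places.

m-sum 0 ✓  L=12 even ✓  2≤6≤6 ✓
Π(2lᵢ+1) = 5×9×13 = 585
triangle coeff Δ(2,4,6) = 1/6435
Σ_t [0,0]: t=0:+1/2304 = 1/2304
(3j)²=5/143 [(2 4 6; 0 0 0)], sign=+1
Σ_t [0,0]: t=0:+1/13824 = 1/13824
(3j)²=14/1287 [(2 4 6; 2 0 -2)], sign=+1
⇒ 4πI² = 350/1573
I = (+1)√(350/1573/(4π)) = 0.13306527

0.133065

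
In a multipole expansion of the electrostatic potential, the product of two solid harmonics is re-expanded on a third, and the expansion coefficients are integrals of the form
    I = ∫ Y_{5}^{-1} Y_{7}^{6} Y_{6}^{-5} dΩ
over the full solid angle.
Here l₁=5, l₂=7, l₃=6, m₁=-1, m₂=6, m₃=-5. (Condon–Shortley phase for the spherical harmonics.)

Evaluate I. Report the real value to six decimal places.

Checks pass: Σm=0; 18 even; l₃=6∈[2,12].
(2·5+1)(2·7+1)(2·6+1) = 2145
Δ: 6! 4! 8! / 19! → 1/174594420
sum: t=1:−1/4147200 t=2:+1/207360 t=3:−1/82944 t=4:+1/207360 t=5:−1/4147200 = -1/345600
3j²(5 7 6; 0 0 0) = Δ·Π!·Σ² = 420/46189  (sign -1)
sum: t=5:−1/29030400 t=6:+1/87091200 = -1/43545600
3j²(5 7 6; -1 6 -5) = Δ·Π!·Σ² = 88/6783  (sign +1)
combine: 4πI² = 2145·420/46189·88/6783 = 26400/104329
take √, sign -1: I = -0.14190396

-0.141904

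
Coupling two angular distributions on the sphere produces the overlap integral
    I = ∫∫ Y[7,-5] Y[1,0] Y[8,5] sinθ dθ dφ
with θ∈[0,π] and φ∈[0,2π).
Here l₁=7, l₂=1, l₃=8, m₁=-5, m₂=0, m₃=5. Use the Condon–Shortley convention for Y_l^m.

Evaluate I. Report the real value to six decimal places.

Rules hold: Σm=0, L=16 even, 6≤8≤8.
N = 15·3·17 = 765
Δ = 0!·14!·2!/17! = 1/2040
Racah Σ t=0..0: t=0:+1/25401600 = 1/25401600
⇒ 3j(7 1 8; 0 0 0)² = 8/255, sgn +1
Racah Σ t=0..0: t=0:+1/958003200 = 1/958003200
⇒ 3j(7 1 8; -5 0 5)² = 13/680, sgn -1
4πI² = N·(3j₀)²·(3jₘ)² = 39/85
I = -1·√(0.458824/4π) = -0.19108118

-0.191081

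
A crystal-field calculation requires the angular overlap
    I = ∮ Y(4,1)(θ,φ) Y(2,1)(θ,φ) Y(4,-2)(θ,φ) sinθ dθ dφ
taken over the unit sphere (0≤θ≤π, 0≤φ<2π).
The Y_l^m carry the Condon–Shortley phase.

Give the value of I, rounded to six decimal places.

m-sum 0 ✓  L=10 even ✓  2≤4≤6 ✓
Π(2lᵢ+1) = 9×5×9 = 405
triangle coeff Δ(4,2,4) = 1/13860
Σ_t [0,2]: t=0:+1/192 t=1:−1/36 t=2:+1/192 = -5/288
(3j)²=20/693 [(4 2 4; 0 0 0)], sign=-1
Σ_t [1,2]: t=1:−1/96 t=2:+1/240 = -1/160
(3j)²=27/1540 [(4 2 4; 1 1 -2)], sign=-1
⇒ 4πI² = 1215/5929
I = (+1)√(1215/5929/(4π)) = 0.12770047

0.127700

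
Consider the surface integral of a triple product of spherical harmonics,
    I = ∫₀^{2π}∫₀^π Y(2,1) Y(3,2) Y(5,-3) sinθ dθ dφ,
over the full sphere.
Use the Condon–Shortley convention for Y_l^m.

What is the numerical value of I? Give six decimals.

Checks pass: Σm=0; 10 even; l₃=5∈[1,5].
(2·2+1)(2·3+1)(2·5+1) = 385
Δ: 0! 4! 6! / 11! → 1/2310
sum: t=0:+1/144 = 1/144
3j²(2 3 5; 0 0 0) = Δ·Π!·Σ² = 10/231  (sign -1)
sum: t=0:+1/720 = 1/720
3j²(2 3 5; 1 2 -3) = Δ·Π!·Σ² = 8/165  (sign +1)
combine: 4πI² = 385·10/231·8/165 = 80/99
take √, sign -1: I = -0.25358436

-0.253584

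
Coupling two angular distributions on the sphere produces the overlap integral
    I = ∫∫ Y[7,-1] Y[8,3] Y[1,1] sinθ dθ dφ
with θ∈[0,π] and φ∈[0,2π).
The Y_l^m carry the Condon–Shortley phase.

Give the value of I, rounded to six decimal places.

-1 + 3 + 1 = 3 ≠ 0: azimuthal integral kills it; I = 0

0.000000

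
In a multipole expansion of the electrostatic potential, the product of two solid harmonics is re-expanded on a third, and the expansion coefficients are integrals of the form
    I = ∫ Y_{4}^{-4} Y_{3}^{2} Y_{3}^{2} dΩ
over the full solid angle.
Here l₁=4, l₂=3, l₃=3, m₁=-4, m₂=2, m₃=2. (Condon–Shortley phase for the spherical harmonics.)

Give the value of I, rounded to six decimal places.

0.214561

m-sum 0 ✓  L=10 even ✓  1≤3≤7 ✓
Π(2lᵢ+1) = 9×7×7 = 441
triangle coeff Δ(4,3,3) = 1/34650
Σ_t [1,3]: t=1:−1/72 t=2:+1/16 t=3:−1/72 = 5/144
(3j)²=2/77 [(4 3 3; 0 0 0)], sign=-1
Σ_t [4,4]: t=4:+1/576 = 1/576
(3j)²=5/99 [(4 3 3; -4 2 2)], sign=-1
⇒ 4πI² = 70/121
I = (+1)√(70/121/(4π)) = 0.21456131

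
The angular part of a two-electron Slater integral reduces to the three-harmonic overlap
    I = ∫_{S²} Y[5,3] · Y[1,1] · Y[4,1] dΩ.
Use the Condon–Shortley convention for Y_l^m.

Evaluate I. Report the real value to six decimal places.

0.000000

Σmᵢ = 5 ≠ 0, so the φ-integral vanishes; I = 0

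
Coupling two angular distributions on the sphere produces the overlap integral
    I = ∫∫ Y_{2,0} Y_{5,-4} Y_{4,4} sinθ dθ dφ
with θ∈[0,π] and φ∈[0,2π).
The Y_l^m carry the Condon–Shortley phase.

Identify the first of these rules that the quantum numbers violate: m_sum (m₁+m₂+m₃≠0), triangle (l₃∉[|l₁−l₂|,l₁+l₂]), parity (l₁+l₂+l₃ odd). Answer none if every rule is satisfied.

azimuthal sum: 0 − 4 + 4 = 0  ✓
3 ≤ 4 ≤ 7 (triangle on l)  ✓
L = 2 + 5 + 4 = 11 (odd)  ✗

parity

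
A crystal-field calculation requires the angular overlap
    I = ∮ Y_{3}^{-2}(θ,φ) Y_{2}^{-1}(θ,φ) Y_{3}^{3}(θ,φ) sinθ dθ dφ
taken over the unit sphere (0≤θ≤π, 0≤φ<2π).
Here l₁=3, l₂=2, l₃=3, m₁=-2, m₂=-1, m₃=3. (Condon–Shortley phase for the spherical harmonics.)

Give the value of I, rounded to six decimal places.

-0.210261

m-sum 0 ✓  L=8 even ✓  1≤3≤5 ✓
Π(2lᵢ+1) = 7×5×7 = 245
triangle coeff Δ(3,2,3) = 1/3780
Σ_t [0,2]: t=0:+1/24 t=1:−1/4 t=2:+1/24 = -1/6
(3j)²=4/105 [(3 2 3; 0 0 0)], sign=+1
Σ_t [1,1]: t=1:−1/48 = -1/48
(3j)²=5/84 [(3 2 3; -2 -1 3)], sign=-1
⇒ 4πI² = 5/9
I = (-1)√(5/9/(4π)) = -0.21026104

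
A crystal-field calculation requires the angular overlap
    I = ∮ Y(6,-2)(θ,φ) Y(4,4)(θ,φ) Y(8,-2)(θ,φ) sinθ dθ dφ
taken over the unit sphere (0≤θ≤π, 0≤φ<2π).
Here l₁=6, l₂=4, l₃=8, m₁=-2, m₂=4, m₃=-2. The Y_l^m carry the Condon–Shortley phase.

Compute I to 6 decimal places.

m-sum 0 ✓  L=18 even ✓  2≤8≤10 ✓
Π(2lᵢ+1) = 13×9×17 = 1989
triangle coeff Δ(6,4,8) = 1/23279256
Σ_t [0,2]: t=0:+1/1658880 t=1:−1/518400 t=2:+1/1658880 = -1/1382400
(3j)²=504/46189 [(6 4 8; 0 0 0)], sign=-1
Σ_t [2,2]: t=2:+1/24883200 = 1/24883200
(3j)²=980/138567 [(6 4 8; -2 4 -2)], sign=+1
⇒ 4πI² = 1481760/9653501
I = (-1)√(1481760/9653501/(4π)) = -0.11052018

-0.110520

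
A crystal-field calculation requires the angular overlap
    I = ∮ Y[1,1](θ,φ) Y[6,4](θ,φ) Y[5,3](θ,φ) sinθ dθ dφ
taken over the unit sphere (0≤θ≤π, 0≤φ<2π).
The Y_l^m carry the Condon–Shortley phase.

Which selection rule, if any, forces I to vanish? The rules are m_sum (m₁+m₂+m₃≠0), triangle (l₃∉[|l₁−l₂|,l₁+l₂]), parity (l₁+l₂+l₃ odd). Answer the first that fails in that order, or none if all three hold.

m_sum

m₁+m₂+m₃ = 1 + 4 + 3 = 8  ✗
triangle: |1−6|=5 ≤ l₃=5 ≤ 1+6=7
parity: l₁+l₂+l₃ = 12 is even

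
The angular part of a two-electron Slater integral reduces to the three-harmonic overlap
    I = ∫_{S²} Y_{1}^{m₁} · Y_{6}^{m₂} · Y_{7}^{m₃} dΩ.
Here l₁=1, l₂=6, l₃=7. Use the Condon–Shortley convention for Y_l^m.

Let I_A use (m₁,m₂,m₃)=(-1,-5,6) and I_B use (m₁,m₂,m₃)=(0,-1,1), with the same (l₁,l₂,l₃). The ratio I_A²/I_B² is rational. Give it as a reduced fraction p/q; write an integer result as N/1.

13/8

l's match ⇒ only the (l;m) 3-j factors differ between A and B.
A: triangle coeff Δ(1,6,7) = 1/1365; Σ_t [0,0]: t=0:+1/79833600 = 1/79833600; (3j)²=2/35 [(1 6 7; -1 -5 6)], sign=-1
B: triangle coeff Δ(1,6,7) = 1/1365; Σ_t [0,0]: t=0:+1/604800 = 1/604800; (3j)²=16/455 [(1 6 7; 0 -1 1)], sign=+1
I_A²/I_B² = (2/35)/(16/455) = 13/8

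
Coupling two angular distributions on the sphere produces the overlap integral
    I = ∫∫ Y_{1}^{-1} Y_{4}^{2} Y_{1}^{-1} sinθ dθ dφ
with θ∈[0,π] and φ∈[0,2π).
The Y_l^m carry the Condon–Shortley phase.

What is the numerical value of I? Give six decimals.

triangle: need 3≤l₃≤5, have 1; I=0

0.000000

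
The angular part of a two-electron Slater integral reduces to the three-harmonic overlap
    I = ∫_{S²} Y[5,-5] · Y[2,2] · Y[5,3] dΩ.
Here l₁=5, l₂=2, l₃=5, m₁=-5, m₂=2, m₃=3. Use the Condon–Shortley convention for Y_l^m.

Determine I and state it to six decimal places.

0.088588

m-sum 0 ✓  L=12 even ✓  3≤5≤7 ✓
Π(2lᵢ+1) = 11×5×11 = 605
triangle coeff Δ(5,2,5) = 1/38610
Σ_t [0,2]: t=0:+1/2880 t=1:−1/576 t=2:+1/2880 = -1/960
(3j)²=10/429 [(5 2 5; 0 0 0)], sign=+1
Σ_t [2,2]: t=2:+1/161280 = 1/161280
(3j)²=1/143 [(5 2 5; -5 2 3)], sign=+1
⇒ 4πI² = 50/507
I = (+1)√(50/507/(4π)) = 0.08858824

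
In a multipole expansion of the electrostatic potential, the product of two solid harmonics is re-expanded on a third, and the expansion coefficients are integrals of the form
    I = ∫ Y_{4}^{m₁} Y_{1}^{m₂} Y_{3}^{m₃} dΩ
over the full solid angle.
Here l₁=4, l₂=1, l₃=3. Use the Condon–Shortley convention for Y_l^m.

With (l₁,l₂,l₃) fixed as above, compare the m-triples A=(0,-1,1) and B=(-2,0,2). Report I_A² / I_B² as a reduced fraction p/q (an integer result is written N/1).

Shared (l₁,l₂,l₃)=(4,1,3): N and (l;000)² cancel in I_A²/I_B².
A: Δ = 2!·6!·0!/9! = 1/252; Racah Σ t=0..0: t=0:+1/96 = 1/96; ⇒ 3j(4 1 3; 0 -1 1)² = 1/42, sgn +1
B: Δ = 2!·6!·0!/9! = 1/252; Racah Σ t=1..1: t=1:−1/120 = -1/120; ⇒ 3j(4 1 3; -2 0 2)² = 1/21, sgn +1
I_A²/I_B² = (1/42)/(1/21) = 1/2

1/2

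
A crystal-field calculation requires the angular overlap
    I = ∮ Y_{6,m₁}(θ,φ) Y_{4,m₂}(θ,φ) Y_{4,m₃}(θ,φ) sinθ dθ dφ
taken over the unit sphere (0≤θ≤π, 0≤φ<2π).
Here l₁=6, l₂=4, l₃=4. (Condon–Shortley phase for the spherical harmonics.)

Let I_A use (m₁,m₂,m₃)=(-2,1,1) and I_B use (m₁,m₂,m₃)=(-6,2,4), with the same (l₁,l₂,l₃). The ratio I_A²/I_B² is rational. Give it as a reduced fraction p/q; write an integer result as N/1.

35/44

Shared (l₁,l₂,l₃)=(6,4,4): N and (l;000)² cancel in I_A²/I_B².
A: Δ = 6!·6!·2!/15! = 1/1261260; Racah Σ t=3..5: t=3:−1/8640 t=4:+1/2304 t=5:−1/8640 = 7/34560; ⇒ 3j(6 4 4; -2 1 1)² = 7/429, sgn -1
B: Δ = 6!·6!·2!/15! = 1/1261260; Racah Σ t=6..6: t=6:+1/1036800 = 1/1036800; ⇒ 3j(6 4 4; -6 2 4)² = 4/195, sgn +1
I_A²/I_B² = (7/429)/(4/195) = 35/44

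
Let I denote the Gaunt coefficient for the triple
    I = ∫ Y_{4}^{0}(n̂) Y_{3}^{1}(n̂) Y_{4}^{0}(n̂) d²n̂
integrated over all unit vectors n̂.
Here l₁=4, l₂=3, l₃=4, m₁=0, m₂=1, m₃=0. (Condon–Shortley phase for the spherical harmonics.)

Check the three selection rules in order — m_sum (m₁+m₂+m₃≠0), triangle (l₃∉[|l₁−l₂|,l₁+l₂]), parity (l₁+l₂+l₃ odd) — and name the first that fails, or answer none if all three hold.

Σmᵢ = 1  ✗
l₃∈[|l₁−l₂|,l₁+l₂]=[1,7], have l₃=4
Σlᵢ = 11 ⇒ odd

m_sum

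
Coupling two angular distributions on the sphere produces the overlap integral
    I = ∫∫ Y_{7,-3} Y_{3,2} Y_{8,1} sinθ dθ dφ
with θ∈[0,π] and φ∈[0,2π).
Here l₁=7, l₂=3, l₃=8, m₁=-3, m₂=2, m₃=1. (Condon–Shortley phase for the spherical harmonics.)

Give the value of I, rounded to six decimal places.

Checks pass: Σm=0; 18 even; l₃=8∈[4,10].
(2·7+1)(2·3+1)(2·8+1) = 1785
Δ: 2! 12! 4! / 19! → 1/5290740
sum: t=0:+1/7257600 t=1:−1/2073600 t=2:+1/7257600 = -1/4838400
3j²(7 3 8; 0 0 0) = Δ·Π!·Σ² = 252/20995  (sign -1)
sum: t=1:−1/52254720 t=2:+1/11612160 = 1/14929920
3j²(7 3 8; -3 2 1) = Δ·Π!·Σ² = 1225/75582  (sign -1)
combine: 4πI² = 1785·252/20995·1225/75582 = 360150/1037153
take √, sign +1: I = 0.16623228

0.166232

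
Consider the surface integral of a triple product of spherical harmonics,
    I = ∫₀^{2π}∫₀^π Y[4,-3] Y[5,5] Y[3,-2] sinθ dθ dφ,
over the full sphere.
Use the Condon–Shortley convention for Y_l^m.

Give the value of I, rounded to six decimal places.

-0.212007

Checks pass: Σm=0; 12 even; l₃=3∈[1,9].
(2·4+1)(2·5+1)(2·3+1) = 693
Δ: 6! 2! 4! / 13! → 1/180180
sum: t=2:+1/576 t=3:−1/144 t=4:+1/576 = -1/288
3j²(4 5 3; 0 0 0) = Δ·Π!·Σ² = 20/1001  (sign +1)
sum: t=6:+1/17280 = 1/17280
3j²(4 5 3; -3 5 -2) = Δ·Π!·Σ² = 35/858  (sign -1)
combine: 4πI² = 693·20/1001·35/858 = 1050/1859
take √, sign -1: I = -0.21200691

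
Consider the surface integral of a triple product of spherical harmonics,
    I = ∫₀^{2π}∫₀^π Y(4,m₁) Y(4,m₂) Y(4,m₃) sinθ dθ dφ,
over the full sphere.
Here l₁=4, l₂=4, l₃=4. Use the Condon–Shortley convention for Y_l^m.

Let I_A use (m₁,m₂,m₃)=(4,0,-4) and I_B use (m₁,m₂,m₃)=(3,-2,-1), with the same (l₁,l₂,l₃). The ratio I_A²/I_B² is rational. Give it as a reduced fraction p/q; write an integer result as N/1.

14/5

Shared (l₁,l₂,l₃)=(4,4,4): N and (l;000)² cancel in I_A²/I_B².
A: Δ = 4!·4!·4!/13! = 1/450450; Racah Σ t=0..0: t=0:+1/13824 = 1/13824; ⇒ 3j(4 4 4; 4 0 -4)² = 14/1287, sgn +1
B: Δ = 4!·4!·4!/13! = 1/450450; Racah Σ t=0..1: t=0:+1/576 t=1:−1/864 = 1/1728; ⇒ 3j(4 4 4; 3 -2 -1)² = 5/1287, sgn -1
I_A²/I_B² = (14/1287)/(5/1287) = 14/5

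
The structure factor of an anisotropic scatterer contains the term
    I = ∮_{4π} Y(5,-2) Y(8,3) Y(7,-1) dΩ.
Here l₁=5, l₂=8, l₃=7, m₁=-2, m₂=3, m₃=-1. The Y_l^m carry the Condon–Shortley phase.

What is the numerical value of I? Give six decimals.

-0.012042

m-sum 0 ✓  L=20 even ✓  3≤7≤13 ✓
Π(2lᵢ+1) = 11×17×15 = 2805
triangle coeff Δ(5,8,7) = 1/814773960
Σ_t [1,5]: t=1:−1/87091200 t=2:+1/4976640 t=3:−1/2073600 t=4:+1/4976640 t=5:−1/87091200 = -1/9676800
(3j)²=360/46189 [(5 8 7; 0 0 0)], sign=+1
Σ_t [3,6]: t=3:−1/69672960 t=4:+1/8709120 t=5:−1/8294400 t=6:+1/62208000 = -1/248832000
(3j)²=7/83980 [(5 8 7; -2 3 -1)], sign=-1
⇒ 4πI² = 1890/1037153
I = (-1)√(1890/1037153/(4π)) = -0.01204216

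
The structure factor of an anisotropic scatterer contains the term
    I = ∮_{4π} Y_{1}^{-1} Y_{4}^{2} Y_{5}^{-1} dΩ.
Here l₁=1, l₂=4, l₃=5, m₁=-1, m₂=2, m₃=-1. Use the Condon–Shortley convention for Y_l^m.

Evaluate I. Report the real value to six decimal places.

-0.120286

m-sum 0 ✓  L=10 even ✓  3≤5≤5 ✓
Π(2lᵢ+1) = 3×9×11 = 297
triangle coeff Δ(1,4,5) = 1/495
Σ_t [0,0]: t=0:+1/576 = 1/576
(3j)²=5/99 [(1 4 5; 0 0 0)], sign=-1
Σ_t [0,0]: t=0:+1/2880 = 1/2880
(3j)²=2/165 [(1 4 5; -1 2 -1)], sign=+1
⇒ 4πI² = 2/11
I = (-1)√(2/11/(4π)) = -0.12028562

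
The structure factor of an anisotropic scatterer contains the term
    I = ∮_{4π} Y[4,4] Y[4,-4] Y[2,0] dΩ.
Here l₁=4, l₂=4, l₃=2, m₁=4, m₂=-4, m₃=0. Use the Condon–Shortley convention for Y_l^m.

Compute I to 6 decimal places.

-0.229376

Checks pass: Σm=0; 10 even; l₃=2∈[0,8].
(2·4+1)(2·4+1)(2·2+1) = 405
Δ: 6! 2! 2! / 11! → 1/13860
sum: t=2:+1/192 t=3:−1/36 t=4:+1/192 = -5/288
3j²(4 4 2; 0 0 0) = Δ·Π!·Σ² = 20/693  (sign -1)
sum: t=0:+1/2880 = 1/2880
3j²(4 4 2; 4 -4 0) = Δ·Π!·Σ² = 28/495  (sign +1)
combine: 4πI² = 405·20/693·28/495 = 80/121
take √, sign -1: I = -0.22937568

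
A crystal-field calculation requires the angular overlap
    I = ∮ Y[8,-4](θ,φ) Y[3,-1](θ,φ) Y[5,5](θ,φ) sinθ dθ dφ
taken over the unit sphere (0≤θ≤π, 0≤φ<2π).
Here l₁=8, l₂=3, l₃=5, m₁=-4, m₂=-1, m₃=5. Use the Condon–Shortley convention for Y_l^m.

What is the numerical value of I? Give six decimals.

0.034108

Rules hold: Σm=0, L=16 even, 5≤5≤11.
N = 17·7·11 = 1309
Δ = 6!·10!·0!/17! = 1/136136
Racah Σ t=3..3: t=3:−1/518400 = -1/518400
⇒ 3j(8 3 5; 0 0 0)² = 56/2431, sgn +1
Racah Σ t=2..2: t=2:+1/174182400 = 1/174182400
⇒ 3j(8 3 5; -4 -1 5)² = 3/6188, sgn +1
4πI² = N·(3j₀)²·(3jₘ)² = 42/2873
I = +1·√(0.0146189/4π) = 0.03410766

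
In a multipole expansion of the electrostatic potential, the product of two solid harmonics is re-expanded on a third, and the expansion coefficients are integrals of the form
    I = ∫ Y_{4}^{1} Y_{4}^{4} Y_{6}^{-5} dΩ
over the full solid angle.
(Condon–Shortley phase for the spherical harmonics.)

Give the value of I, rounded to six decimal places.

m-sum 0 ✓  L=14 even ✓  0≤6≤8 ✓
Π(2lᵢ+1) = 9×9×13 = 1053
triangle coeff Δ(4,4,6) = 1/1261260
Σ_t [0,2]: t=0:+1/4608 t=1:−1/1296 t=2:+1/4608 = -7/20736
(3j)²=20/1287 [(4 4 6; 0 0 0)], sign=-1
Σ_t [2,2]: t=2:+1/172800 = 1/172800
(3j)²=2/65 [(4 4 6; 1 4 -5)], sign=-1
⇒ 4πI² = 72/143
I = (+1)√(72/143/(4π)) = 0.20016738

0.200167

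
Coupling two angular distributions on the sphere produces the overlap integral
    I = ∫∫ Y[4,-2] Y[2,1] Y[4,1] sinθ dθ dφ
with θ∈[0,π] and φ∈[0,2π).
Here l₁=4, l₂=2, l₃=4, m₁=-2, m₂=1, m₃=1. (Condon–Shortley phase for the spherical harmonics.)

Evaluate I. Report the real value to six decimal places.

0.127700

Checks pass: Σm=0; 10 even; l₃=4∈[2,6].
(2·4+1)(2·2+1)(2·4+1) = 405
Δ: 2! 6! 2! / 11! → 1/13860
sum: t=0:+1/192 t=1:−1/36 t=2:+1/192 = -5/288
3j²(4 2 4; 0 0 0) = Δ·Π!·Σ² = 20/693  (sign -1)
sum: t=1:−1/240 t=2:+1/96 = 1/160
3j²(4 2 4; -2 1 1) = Δ·Π!·Σ² = 27/1540  (sign -1)
combine: 4πI² = 405·20/693·27/1540 = 1215/5929
take √, sign +1: I = 0.12770047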